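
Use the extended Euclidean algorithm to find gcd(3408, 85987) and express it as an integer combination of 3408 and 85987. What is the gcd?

Euclidean algorithm:
85987 = 25×3408 + 787
3408 = 4×787 + 260
787 = 3×260 + 7
260 = 37×7 + 1
7 = 7×1 + 0
gcd(3408, 85987) = 1.
Back-substituting:
1 = 260 − 37·7
1 = −37·787 + 112·260
1 = 112·3408 − 485·787
1 = −485·85987 + 12237·3408
So 1 = (-485)·85987 + (12237)·3408.

1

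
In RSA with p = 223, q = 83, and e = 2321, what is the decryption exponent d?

13553

φ(n) = (p−1)(q−1) = 222·82 = 18204.
Need d with 2321·d ≡ 1 (mod 18204). Apply the extended Euclidean algorithm:
18204 = 7*2321 + 1957
2321 = 1*1957 + 364
1957 = 5*364 + 137
364 = 2*137 + 90
137 = 1*90 + 47
90 = 1*47 + 43
47 = 1*43 + 4
43 = 10*4 + 3
4 = 1*3 + 1
3 = 3*1 + 0
Back-substitute:
1 = 4 − 3
1 = −43 + 11·4
1 = 11·47 − 12·43
1 = −12·90 + 23·47
1 = 23·137 − 35·90
1 = −35·364 + 93·137
1 = 93·1957 − 500·364
1 = −500·2321 + 593·1957
1 = 593·18204 − 4651·2321
So 2321·(-4651) ≡ 1 (mod 18204), hence d ≡ -4651 ≡ 13553 (mod 18204).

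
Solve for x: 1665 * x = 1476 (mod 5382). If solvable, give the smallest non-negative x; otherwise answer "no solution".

72

First find gcd(1665, 5382):
5382 = 3×1665 + 387
1665 = 4×387 + 117
387 = 3×117 + 36
117 = 3×36 + 9
36 = 4×9 + 0
gcd = 9 and 9 | 1476, so solutions exist. Divide through by 9: 185x ≡ 164 (mod 598).
Now find 185⁻¹ mod 598:
598 = 3×185 + 43
185 = 4×43 + 13
43 = 3×13 + 4
13 = 3×4 + 1
4 = 4×1 + 0
Back-substitute:
1 = 13 − 3·4
1 = −3·43 + 10·13
1 = 10·185 − 43·43
1 = −43·598 + 139·185
So 185⁻¹ ≡ 139 (mod 598).
Then x ≡ 139·164 ≡ 72 (mod 598); the smallest non-negative solution is x = 72.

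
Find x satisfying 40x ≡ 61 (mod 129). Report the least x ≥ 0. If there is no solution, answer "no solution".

37

First find gcd(40, 129):
129 = 3·40 + 9
40 = 4·9 + 4
9 = 2·4 + 1
4 = 4·1 + 0
gcd = 1, so a unique solution mod 129 exists.
Back-substitute for the Bézout coefficients:
1 = 9 − 2·4
1 = −2·40 + 9·9
1 = 9·129 − 29·40
So 40·(-29) ≡ 1 (mod 129), giving 40⁻¹ ≡ 100.
x ≡ 40⁻¹·61 ≡ 100·61 ≡ 37 (mod 129).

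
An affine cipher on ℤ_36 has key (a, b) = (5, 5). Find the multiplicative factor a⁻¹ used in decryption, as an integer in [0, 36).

29

Extended Euclidean algorithm:
36 = 7·5 + 1
5 = 5·1 + 0
Since gcd(5, 36) = 1, back-substitute to write 1 as a combination:
1 = 36 − 7·5
Thus 5·(-7) ≡ 1 (mod 36); reducing, -7 mod 36 = 29.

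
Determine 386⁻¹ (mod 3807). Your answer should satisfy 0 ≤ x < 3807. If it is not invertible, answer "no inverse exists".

Apply the Euclidean algorithm to 3807 and 386:
3807 = 9·386 + 333
386 = 1·333 + 53
333 = 6·53 + 15
53 = 3·15 + 8
15 = 1·8 + 7
8 = 1·7 + 1
7 = 7·1 + 0
The gcd is 1. Working backward:
1 = 8 − 7
1 = −15 + 2·8
1 = 2·53 − 7·15
1 = −7·333 + 44·53
1 = 44·386 − 51·333
1 = −51·3807 + 503·386
So 386·503 ≡ 1 (mod 3807).

503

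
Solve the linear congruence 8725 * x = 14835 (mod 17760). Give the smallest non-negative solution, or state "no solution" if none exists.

3399

First find gcd(8725, 17760):
17760 = 2×8725 + 310
8725 = 28×310 + 45
310 = 6×45 + 40
45 = 1×40 + 5
40 = 8×5 + 0
gcd = 5 and 5 | 14835, so solutions exist. Divide through by 5: 1745x ≡ 2967 (mod 3552).
Now find 1745⁻¹ mod 3552:
3552 = 2·1745 + 62
1745 = 28·62 + 9
62 = 6·9 + 8
9 = 1·8 + 1
8 = 8·1 + 0
Back-substitute:
1 = 9 − 8
1 = −62 + 7·9
1 = 7·1745 − 197·62
1 = −197·3552 + 401·1745
So 1745⁻¹ ≡ 401 (mod 3552).
Then x ≡ 401·2967 ≡ 3399 (mod 3552); the smallest non-negative solution is x = 3399.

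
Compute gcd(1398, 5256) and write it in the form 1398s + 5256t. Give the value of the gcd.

6

Apply Euclid's algorithm to 5256 and 1398:
5256 = 3×1398 + 1062
1398 = 1×1062 + 336
1062 = 3×336 + 54
336 = 6×54 + 12
54 = 4×12 + 6
12 = 2×6 + 0
gcd(1398, 5256) = 6.
Back-substituting:
6 = 54 − 4·12
6 = −4·336 + 25·54
6 = 25·1062 − 79·336
6 = −79·1398 + 104·1062
6 = 104·5256 − 391·1398
So 6 = (104)·5256 + (-391)·1398.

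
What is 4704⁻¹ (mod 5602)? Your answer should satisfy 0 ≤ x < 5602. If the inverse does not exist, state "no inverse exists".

no inverse exists

Compute gcd(4704, 5602):
5602 = 1·4704 + 898
4704 = 5·898 + 214
898 = 4·214 + 42
214 = 5·42 + 4
42 = 10·4 + 2
4 = 2·2 + 0
Since gcd = 2 > 1, 4704 is not a unit mod 5602.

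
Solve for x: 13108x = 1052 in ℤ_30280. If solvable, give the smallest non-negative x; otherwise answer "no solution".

3479

First find gcd(13108, 30280):
30280 = 2×13108 + 4064
13108 = 3×4064 + 916
4064 = 4×916 + 400
916 = 2×400 + 116
400 = 3×116 + 52
116 = 2×52 + 12
52 = 4×12 + 4
12 = 3×4 + 0
gcd = 4 and 4 | 1052, so solutions exist. Divide through by 4: 3277x ≡ 263 (mod 7570).
Now find 3277⁻¹ mod 7570:
7570 = 2×3277 + 1016
3277 = 3×1016 + 229
1016 = 4×229 + 100
229 = 2×100 + 29
100 = 3×29 + 13
29 = 2×13 + 3
13 = 4×3 + 1
3 = 3×1 + 0
Back-substitute:
1 = 13 − 4·3
1 = −4·29 + 9·13
1 = 9·100 − 31·29
1 = −31·229 + 71·100
1 = 71·1016 − 315·229
1 = −315·3277 + 1016·1016
1 = 1016·7570 − 2347·3277
So 3277·(-2347) ≡ 1 (mod 7570), i.e. 3277⁻¹ ≡ 5223.
Then x ≡ 5223·263 ≡ 3479 (mod 7570); the smallest non-negative solution is x = 3479.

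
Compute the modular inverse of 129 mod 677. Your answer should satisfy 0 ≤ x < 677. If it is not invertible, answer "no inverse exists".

gcd(677, 129) by repeated division:
677 = 5*129 + 32
129 = 4*32 + 1
32 = 32*1 + 0
gcd = 1, so the inverse exists. Back-substitute:
1 = 129 − 4·32
1 = −4·677 + 21·129
So 129·21 ≡ 1 (mod 677).

21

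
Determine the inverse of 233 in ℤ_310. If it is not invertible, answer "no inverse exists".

Apply the Euclidean algorithm to 310 and 233:
310 = 1×233 + 77
233 = 3×77 + 2
77 = 38×2 + 1
2 = 2×1 + 0
gcd = 1, so the inverse exists. Back-substitute:
1 = 77 − 38·2
1 = −38·233 + 115·77
1 = 115·310 − 153·233
Hence 233⁻¹ ≡ -153 ≡ 157 (mod 310).

157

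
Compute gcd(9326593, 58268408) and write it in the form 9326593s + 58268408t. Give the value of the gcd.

Repeated division:
58268408 = 6·9326593 + 2308850
9326593 = 4·2308850 + 91193
2308850 = 25·91193 + 29025
91193 = 3·29025 + 4118
29025 = 7·4118 + 199
4118 = 20·199 + 138
199 = 1·138 + 61
138 = 2·61 + 16
61 = 3·16 + 13
16 = 1·13 + 3
13 = 4·3 + 1
3 = 3·1 + 0
gcd(9326593, 58268408) = 1.
Express as a combination:
1 = 13 − 4·3
1 = −4·16 + 5·13
1 = 5·61 − 19·16
1 = −19·138 + 43·61
1 = 43·199 − 62·138
1 = −62·4118 + 1283·199
1 = 1283·29025 − 9043·4118
1 = −9043·91193 + 28412·29025
1 = 28412·2308850 − 719343·91193
1 = −719343·9326593 + 2905784·2308850
1 = 2905784·58268408 − 18154047·9326593
So 1 = (2905784)·58268408 + (-18154047)·9326593.

1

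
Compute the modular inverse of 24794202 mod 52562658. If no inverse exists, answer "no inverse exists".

Compute gcd(24794202, 52562658):
52562658 = 2×24794202 + 2974254
24794202 = 8×2974254 + 1000170
2974254 = 2×1000170 + 973914
1000170 = 1×973914 + 26256
973914 = 37×26256 + 2442
26256 = 10×2442 + 1836
2442 = 1×1836 + 606
1836 = 3×606 + 18
606 = 33×18 + 12
18 = 1×12 + 6
12 = 2×6 + 0
The gcd is 6, not 1, hence no inverse exists.

no inverse exists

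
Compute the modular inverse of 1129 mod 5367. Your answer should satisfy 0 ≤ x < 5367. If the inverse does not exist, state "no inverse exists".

946

Apply the Euclidean algorithm to 5367 and 1129:
5367 = 4×1129 + 851
1129 = 1×851 + 278
851 = 3×278 + 17
278 = 16×17 + 6
17 = 2×6 + 5
6 = 1×5 + 1
5 = 5×1 + 0
Since gcd(1129, 5367) = 1, back-substitute to write 1 as a combination:
1 = 6 − 5
1 = −17 + 3·6
1 = 3·278 − 49·17
1 = −49·851 + 150·278
1 = 150·1129 − 199·851
1 = −199·5367 + 946·1129
So 1129·946 ≡ 1 (mod 5367).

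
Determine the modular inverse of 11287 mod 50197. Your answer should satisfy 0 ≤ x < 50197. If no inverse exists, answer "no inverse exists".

Apply the Euclidean algorithm to 50197 and 11287:
50197 = 4*11287 + 5049
11287 = 2*5049 + 1189
5049 = 4*1189 + 293
1189 = 4*293 + 17
293 = 17*17 + 4
17 = 4*4 + 1
4 = 4*1 + 0
The gcd is 1. Working backward:
1 = 17 − 4·4
1 = −4·293 + 69·17
1 = 69·1189 − 280·293
1 = −280·5049 + 1189·1189
1 = 1189·11287 − 2658·5049
1 = −2658·50197 + 11821·11287
So 11287·11821 ≡ 1 (mod 50197).

11821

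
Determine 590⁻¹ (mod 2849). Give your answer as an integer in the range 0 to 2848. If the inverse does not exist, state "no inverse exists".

gcd(2849, 590) by repeated division:
2849 = 4×590 + 489
590 = 1×489 + 101
489 = 4×101 + 85
101 = 1×85 + 16
85 = 5×16 + 5
16 = 3×5 + 1
5 = 5×1 + 0
The gcd is 1. Working backward:
1 = 16 − 3·5
1 = −3·85 + 16·16
1 = 16·101 − 19·85
1 = −19·489 + 92·101
1 = 92·590 − 111·489
1 = −111·2849 + 536·590
So 590·536 ≡ 1 (mod 2849).

536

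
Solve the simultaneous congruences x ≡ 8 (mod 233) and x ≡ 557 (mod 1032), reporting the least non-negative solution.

122333

Write x = 8 + 233·k. Then 233·k ≡ 557 − 8 ≡ 549 (mod 1032).
Need 233⁻¹ mod 1032. Extended Euclid on (1032, 233):
1032 = 4·233 + 100
233 = 2·100 + 33
100 = 3·33 + 1
33 = 33·1 + 0
Back-substitute:
1 = 100 − 3·33
1 = −3·233 + 7·100
1 = 7·1032 − 31·233
233⁻¹ ≡ 1001 (mod 1032), so k ≡ 1001·549 ≡ 525 (mod 1032).
x = 8 + 233·525 = 122333.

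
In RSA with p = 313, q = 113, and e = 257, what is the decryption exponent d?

φ(n) = (p−1)(q−1) = 312·112 = 34944.
Need d with 257·d ≡ 1 (mod 34944). Apply the extended Euclidean algorithm:
34944 = 135×257 + 249
257 = 1×249 + 8
249 = 31×8 + 1
8 = 8×1 + 0
Back-substitute:
1 = 249 − 31·8
1 = −31·257 + 32·249
1 = 32·34944 − 4351·257
So 257·(-4351) ≡ 1 (mod 34944), hence d ≡ -4351 ≡ 30593 (mod 34944).

30593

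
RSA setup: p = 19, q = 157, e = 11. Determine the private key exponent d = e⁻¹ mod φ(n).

φ(n) = (p−1)(q−1) = 18·156 = 2808.
Need d with 11·d ≡ 1 (mod 2808). Apply the extended Euclidean algorithm:
2808 = 255×11 + 3
11 = 3×3 + 2
3 = 1×2 + 1
2 = 2×1 + 0
Back-substitute:
1 = 3 − 2
1 = −11 + 4·3
1 = 4·2808 − 1021·11
So 11·(-1021) ≡ 1 (mod 2808), hence d ≡ -1021 ≡ 1787 (mod 2808).

1787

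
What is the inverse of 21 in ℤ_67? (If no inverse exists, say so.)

16

Apply the Euclidean algorithm to 67 and 21:
67 = 3×21 + 4
21 = 5×4 + 1
4 = 4×1 + 0
Since gcd(21, 67) = 1, back-substitute to write 1 as a combination:
1 = 21 − 5·4
1 = −5·67 + 16·21
So 21·16 ≡ 1 (mod 67).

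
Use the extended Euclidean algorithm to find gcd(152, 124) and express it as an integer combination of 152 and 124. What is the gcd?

4

Repeated division:
152 = 1*124 + 28
124 = 4*28 + 12
28 = 2*12 + 4
12 = 3*4 + 0
gcd(152, 124) = 4.
Back-substituting:
4 = 28 − 2·12
4 = −2·124 + 9·28
4 = 9·152 − 11·124
So 4 = (9)·152 + (-11)·124.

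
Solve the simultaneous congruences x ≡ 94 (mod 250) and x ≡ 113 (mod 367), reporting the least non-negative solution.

Write x = 94 + 250·k. Then 250·k ≡ 113 − 94 ≡ 19 (mod 367).
Need 250⁻¹ mod 367. Extended Euclid on (367, 250):
367 = 1·250 + 117
250 = 2·117 + 16
117 = 7·16 + 5
16 = 3·5 + 1
5 = 5·1 + 0
Back-substitute:
1 = 16 − 3·5
1 = −3·117 + 22·16
1 = 22·250 − 47·117
1 = −47·367 + 69·250
250⁻¹ ≡ 69 (mod 367), so k ≡ 69·19 ≡ 210 (mod 367).
x = 94 + 250·210 = 52594.

52594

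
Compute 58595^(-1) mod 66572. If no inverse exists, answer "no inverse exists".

Apply the Euclidean algorithm to 66572 and 58595:
66572 = 1·58595 + 7977
58595 = 7·7977 + 2756
7977 = 2·2756 + 2465
2756 = 1·2465 + 291
2465 = 8·291 + 137
291 = 2·137 + 17
137 = 8·17 + 1
17 = 17·1 + 0
Since gcd(58595, 66572) = 1, back-substitute to write 1 as a combination:
1 = 137 − 8·17
1 = −8·291 + 17·137
1 = 17·2465 − 144·291
1 = −144·2756 + 161·2465
1 = 161·7977 − 466·2756
1 = −466·58595 + 3423·7977
1 = 3423·66572 − 3889·58595
So 58595·(-3889) ≡ 1 (mod 66572), and -3889 ≡ 62683 (mod 66572).

62683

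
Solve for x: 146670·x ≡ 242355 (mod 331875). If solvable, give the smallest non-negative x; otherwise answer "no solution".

7394

First find gcd(146670, 331875):
331875 = 2*146670 + 38535
146670 = 3*38535 + 31065
38535 = 1*31065 + 7470
31065 = 4*7470 + 1185
7470 = 6*1185 + 360
1185 = 3*360 + 105
360 = 3*105 + 45
105 = 2*45 + 15
45 = 3*15 + 0
gcd = 15 and 15 | 242355, so solutions exist. Divide through by 15: 9778x ≡ 16157 (mod 22125).
Now find 9778⁻¹ mod 22125:
22125 = 2×9778 + 2569
9778 = 3×2569 + 2071
2569 = 1×2071 + 498
2071 = 4×498 + 79
498 = 6×79 + 24
79 = 3×24 + 7
24 = 3×7 + 3
7 = 2×3 + 1
3 = 3×1 + 0
Back-substitute:
1 = 7 − 2·3
1 = −2·24 + 7·7
1 = 7·79 − 23·24
1 = −23·498 + 145·79
1 = 145·2071 − 603·498
1 = −603·2569 + 748·2071
1 = 748·9778 − 2847·2569
1 = −2847·22125 + 6442·9778
So 9778⁻¹ ≡ 6442 (mod 22125).
Then x ≡ 6442·16157 ≡ 7394 (mod 22125); the smallest non-negative solution is x = 7394.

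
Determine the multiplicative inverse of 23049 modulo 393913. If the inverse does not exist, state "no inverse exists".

Euclidean algorithm on 393913, 23049:
393913 = 17·23049 + 2080
23049 = 11·2080 + 169
2080 = 12·169 + 52
169 = 3·52 + 13
52 = 4·13 + 0
gcd(23049, 393913) = 13 ≠ 1, so 23049 has no multiplicative inverse modulo 393913.

no inverse exists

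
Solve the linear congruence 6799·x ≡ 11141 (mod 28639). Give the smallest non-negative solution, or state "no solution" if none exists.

1021

First find gcd(6799, 28639):
28639 = 4×6799 + 1443
6799 = 4×1443 + 1027
1443 = 1×1027 + 416
1027 = 2×416 + 195
416 = 2×195 + 26
195 = 7×26 + 13
26 = 2×13 + 0
gcd = 13 and 13 | 11141, so solutions exist. Divide through by 13: 523x ≡ 857 (mod 2203).
Now find 523⁻¹ mod 2203:
2203 = 4*523 + 111
523 = 4*111 + 79
111 = 1*79 + 32
79 = 2*32 + 15
32 = 2*15 + 2
15 = 7*2 + 1
2 = 2*1 + 0
Back-substitute:
1 = 15 − 7·2
1 = −7·32 + 15·15
1 = 15·79 − 37·32
1 = −37·111 + 52·79
1 = 52·523 − 245·111
1 = −245·2203 + 1032·523
So 523⁻¹ ≡ 1032 (mod 2203).
Then x ≡ 1032·857 ≡ 1021 (mod 2203); the smallest non-negative solution is x = 1021.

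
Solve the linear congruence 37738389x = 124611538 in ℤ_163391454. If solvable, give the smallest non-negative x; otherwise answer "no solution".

gcd(37738389, 163391454):
163391454 = 4·37738389 + 12437898
37738389 = 3·12437898 + 424695
12437898 = 29·424695 + 121743
424695 = 3·121743 + 59466
121743 = 2·59466 + 2811
59466 = 21·2811 + 435
2811 = 6·435 + 201
435 = 2·201 + 33
201 = 6·33 + 3
33 = 11·3 + 0
gcd = 3, but 3 ∤ 124611538, so the congruence has no solution.

no solution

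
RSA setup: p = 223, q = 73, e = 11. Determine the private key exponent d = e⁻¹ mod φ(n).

14531

φ(n) = (p−1)(q−1) = 222·72 = 15984.
Need d with 11·d ≡ 1 (mod 15984). Apply the extended Euclidean algorithm:
15984 = 1453·11 + 1
11 = 11·1 + 0
Back-substitute:
1 = 15984 − 1453·11
So 11·(-1453) ≡ 1 (mod 15984), hence d ≡ -1453 ≡ 14531 (mod 15984).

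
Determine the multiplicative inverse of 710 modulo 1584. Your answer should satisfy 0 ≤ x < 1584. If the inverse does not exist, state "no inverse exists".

Euclidean algorithm on 1584, 710:
1584 = 2*710 + 164
710 = 4*164 + 54
164 = 3*54 + 2
54 = 27*2 + 0
gcd(710, 1584) = 2 ≠ 1, so 710 has no multiplicative inverse modulo 1584.

no inverse exists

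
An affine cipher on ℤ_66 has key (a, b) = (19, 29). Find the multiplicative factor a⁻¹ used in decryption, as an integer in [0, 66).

Apply the Euclidean algorithm to 66 and 19:
66 = 3*19 + 9
19 = 2*9 + 1
9 = 9*1 + 0
gcd = 1, so the inverse exists. Back-substitute:
1 = 19 − 2·9
1 = −2·66 + 7·19
So 19·7 ≡ 1 (mod 66).

7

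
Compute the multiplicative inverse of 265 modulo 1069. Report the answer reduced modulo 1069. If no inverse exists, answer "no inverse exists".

831

Run Euclid on (1069, 265):
1069 = 4×265 + 9
265 = 29×9 + 4
9 = 2×4 + 1
4 = 4×1 + 0
The gcd is 1. Working backward:
1 = 9 − 2·4
1 = −2·265 + 59·9
1 = 59·1069 − 238·265
Thus 265·(-238) ≡ 1 (mod 1069); reducing, -238 mod 1069 = 831.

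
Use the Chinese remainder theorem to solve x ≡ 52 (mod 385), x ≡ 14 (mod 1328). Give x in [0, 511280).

207182

Write x = 52 + 385·k. Then 385·k ≡ 14 − 52 ≡ 1290 (mod 1328).
Need 385⁻¹ mod 1328. Extended Euclid on (1328, 385):
1328 = 3×385 + 173
385 = 2×173 + 39
173 = 4×39 + 17
39 = 2×17 + 5
17 = 3×5 + 2
5 = 2×2 + 1
2 = 2×1 + 0
Back-substitute:
1 = 5 − 2·2
1 = −2·17 + 7·5
1 = 7·39 − 16·17
1 = −16·173 + 71·39
1 = 71·385 − 158·173
1 = −158·1328 + 545·385
385⁻¹ ≡ 545 (mod 1328), so k ≡ 545·1290 ≡ 538 (mod 1328).
x = 52 + 385·538 = 207182.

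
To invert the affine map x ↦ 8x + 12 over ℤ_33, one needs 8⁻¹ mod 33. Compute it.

29

Run Euclid on (33, 8):
33 = 4·8 + 1
8 = 8·1 + 0
The gcd is 1. Working backward:
1 = 33 − 4·8
Hence 8⁻¹ ≡ -4 ≡ 29 (mod 33).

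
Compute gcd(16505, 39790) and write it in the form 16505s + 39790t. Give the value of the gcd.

5

Apply Euclid's algorithm to 39790 and 16505:
39790 = 2*16505 + 6780
16505 = 2*6780 + 2945
6780 = 2*2945 + 890
2945 = 3*890 + 275
890 = 3*275 + 65
275 = 4*65 + 15
65 = 4*15 + 5
15 = 3*5 + 0
gcd(16505, 39790) = 5.
Back-substituting:
5 = 65 − 4·15
5 = −4·275 + 17·65
5 = 17·890 − 55·275
5 = −55·2945 + 182·890
5 = 182·6780 − 419·2945
5 = −419·16505 + 1020·6780
5 = 1020·39790 − 2459·16505
So 5 = (1020)·39790 + (-2459)·16505.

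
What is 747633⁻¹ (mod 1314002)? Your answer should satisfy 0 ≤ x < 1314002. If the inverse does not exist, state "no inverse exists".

Run Euclid on (1314002, 747633):
1314002 = 1·747633 + 566369
747633 = 1·566369 + 181264
566369 = 3·181264 + 22577
181264 = 8·22577 + 648
22577 = 34·648 + 545
648 = 1·545 + 103
545 = 5·103 + 30
103 = 3·30 + 13
30 = 2·13 + 4
13 = 3·4 + 1
4 = 4·1 + 0
gcd = 1, so the inverse exists. Back-substitute:
1 = 13 − 3·4
1 = −3·30 + 7·13
1 = 7·103 − 24·30
1 = −24·545 + 127·103
1 = 127·648 − 151·545
1 = −151·22577 + 5261·648
1 = 5261·181264 − 42239·22577
1 = −42239·566369 + 131978·181264
1 = 131978·747633 − 174217·566369
1 = −174217·1314002 + 306195·747633
So 747633·306195 ≡ 1 (mod 1314002).

306195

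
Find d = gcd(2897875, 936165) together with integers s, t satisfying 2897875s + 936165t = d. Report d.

5

Apply Euclid's algorithm to 2897875 and 936165:
2897875 = 3×936165 + 89380
936165 = 10×89380 + 42365
89380 = 2×42365 + 4650
42365 = 9×4650 + 515
4650 = 9×515 + 15
515 = 34×15 + 5
15 = 3×5 + 0
gcd(2897875, 936165) = 5.
Working backward:
5 = 515 − 34·15
5 = −34·4650 + 307·515
5 = 307·42365 − 2797·4650
5 = −2797·89380 + 5901·42365
5 = 5901·936165 − 61807·89380
5 = −61807·2897875 + 191322·936165
So 5 = (-61807)·2897875 + (191322)·936165.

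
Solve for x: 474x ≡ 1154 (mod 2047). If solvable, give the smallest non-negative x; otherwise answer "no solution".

First find gcd(474, 2047):
2047 = 4*474 + 151
474 = 3*151 + 21
151 = 7*21 + 4
21 = 5*4 + 1
4 = 4*1 + 0
gcd = 1, so a unique solution mod 2047 exists.
Back-substitute for the Bézout coefficients:
1 = 21 − 5·4
1 = −5·151 + 36·21
1 = 36·474 − 113·151
1 = −113·2047 + 488·474
So 474·(488) ≡ 1 (mod 2047), giving 474⁻¹ ≡ 488.
x ≡ 474⁻¹·1154 ≡ 488·1154 ≡ 227 (mod 2047).

227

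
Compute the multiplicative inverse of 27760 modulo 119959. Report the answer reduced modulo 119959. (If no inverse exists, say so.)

Extended Euclidean algorithm:
119959 = 4·27760 + 8919
27760 = 3·8919 + 1003
8919 = 8·1003 + 895
1003 = 1·895 + 108
895 = 8·108 + 31
108 = 3·31 + 15
31 = 2·15 + 1
15 = 15·1 + 0
The gcd is 1. Working backward:
1 = 31 − 2·15
1 = −2·108 + 7·31
1 = 7·895 − 58·108
1 = −58·1003 + 65·895
1 = 65·8919 − 578·1003
1 = −578·27760 + 1799·8919
1 = 1799·119959 − 7774·27760
So 27760·(-7774) ≡ 1 (mod 119959), and -7774 ≡ 112185 (mod 119959).

112185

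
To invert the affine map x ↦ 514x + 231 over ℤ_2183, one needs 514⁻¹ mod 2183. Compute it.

Apply the Euclidean algorithm to 2183 and 514:
2183 = 4*514 + 127
514 = 4*127 + 6
127 = 21*6 + 1
6 = 6*1 + 0
gcd = 1, so the inverse exists. Back-substitute:
1 = 127 − 21·6
1 = −21·514 + 85·127
1 = 85·2183 − 361·514
So 514·(-361) ≡ 1 (mod 2183), and -361 ≡ 1822 (mod 2183).

1822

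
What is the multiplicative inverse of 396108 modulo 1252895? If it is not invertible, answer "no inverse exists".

Extended Euclidean algorithm:
1252895 = 3×396108 + 64571
396108 = 6×64571 + 8682
64571 = 7×8682 + 3797
8682 = 2×3797 + 1088
3797 = 3×1088 + 533
1088 = 2×533 + 22
533 = 24×22 + 5
22 = 4×5 + 2
5 = 2×2 + 1
2 = 2×1 + 0
gcd = 1, so the inverse exists. Back-substitute:
1 = 5 − 2·2
1 = −2·22 + 9·5
1 = 9·533 − 218·22
1 = −218·1088 + 445·533
1 = 445·3797 − 1553·1088
1 = −1553·8682 + 3551·3797
1 = 3551·64571 − 26410·8682
1 = −26410·396108 + 162011·64571
1 = 162011·1252895 − 512443·396108
So 396108·(-512443) ≡ 1 (mod 1252895), and -512443 ≡ 740452 (mod 1252895).

740452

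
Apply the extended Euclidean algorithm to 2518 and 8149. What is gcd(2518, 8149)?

1

Repeated division:
8149 = 3×2518 + 595
2518 = 4×595 + 138
595 = 4×138 + 43
138 = 3×43 + 9
43 = 4×9 + 7
9 = 1×7 + 2
7 = 3×2 + 1
2 = 2×1 + 0
gcd(2518, 8149) = 1.
Working backward:
1 = 7 − 3·2
1 = −3·9 + 4·7
1 = 4·43 − 19·9
1 = −19·138 + 61·43
1 = 61·595 − 263·138
1 = −263·2518 + 1113·595
1 = 1113·8149 − 3602·2518
So 1 = (1113)·8149 + (-3602)·2518.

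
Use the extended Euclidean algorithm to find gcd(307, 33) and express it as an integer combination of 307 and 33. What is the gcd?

Euclidean algorithm:
307 = 9*33 + 10
33 = 3*10 + 3
10 = 3*3 + 1
3 = 3*1 + 0
gcd(307, 33) = 1.
Working backward:
1 = 10 − 3·3
1 = −3·33 + 10·10
1 = 10·307 − 93·33
So 1 = (10)·307 + (-93)·33.

1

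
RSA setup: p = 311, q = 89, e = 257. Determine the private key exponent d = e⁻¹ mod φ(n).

15073

φ(n) = (p−1)(q−1) = 310·88 = 27280.
Need d with 257·d ≡ 1 (mod 27280). Apply the extended Euclidean algorithm:
27280 = 106*257 + 38
257 = 6*38 + 29
38 = 1*29 + 9
29 = 3*9 + 2
9 = 4*2 + 1
2 = 2*1 + 0
Back-substitute:
1 = 9 − 4·2
1 = −4·29 + 13·9
1 = 13·38 − 17·29
1 = −17·257 + 115·38
1 = 115·27280 − 12207·257
So 257·(-12207) ≡ 1 (mod 27280), hence d ≡ -12207 ≡ 15073 (mod 27280).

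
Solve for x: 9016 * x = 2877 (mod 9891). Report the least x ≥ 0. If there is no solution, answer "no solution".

First find gcd(9016, 9891):
9891 = 1*9016 + 875
9016 = 10*875 + 266
875 = 3*266 + 77
266 = 3*77 + 35
77 = 2*35 + 7
35 = 5*7 + 0
gcd = 7 and 7 | 2877, so solutions exist. Divide through by 7: 1288x ≡ 411 (mod 1413).
Now find 1288⁻¹ mod 1413:
1413 = 1*1288 + 125
1288 = 10*125 + 38
125 = 3*38 + 11
38 = 3*11 + 5
11 = 2*5 + 1
5 = 5*1 + 0
Back-substitute:
1 = 11 − 2·5
1 = −2·38 + 7·11
1 = 7·125 − 23·38
1 = −23·1288 + 237·125
1 = 237·1413 − 260·1288
So 1288·(-260) ≡ 1 (mod 1413), i.e. 1288⁻¹ ≡ 1153.
Then x ≡ 1153·411 ≡ 528 (mod 1413); the smallest non-negative solution is x = 528.

528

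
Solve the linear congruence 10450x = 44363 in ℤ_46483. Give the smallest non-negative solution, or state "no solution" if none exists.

First find gcd(10450, 46483):
46483 = 4×10450 + 4683
10450 = 2×4683 + 1084
4683 = 4×1084 + 347
1084 = 3×347 + 43
347 = 8×43 + 3
43 = 14×3 + 1
3 = 3×1 + 0
gcd = 1, so a unique solution mod 46483 exists.
Back-substitute for the Bézout coefficients:
1 = 43 − 14·3
1 = −14·347 + 113·43
1 = 113·1084 − 353·347
1 = −353·4683 + 1525·1084
1 = 1525·10450 − 3403·4683
1 = −3403·46483 + 15137·10450
So 10450·(15137) ≡ 1 (mod 46483), giving 10450⁻¹ ≡ 15137.
x ≡ 10450⁻¹·44363 ≡ 15137·44363 ≡ 29313 (mod 46483).

29313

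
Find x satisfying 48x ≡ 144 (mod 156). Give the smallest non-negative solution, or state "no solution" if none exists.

First find gcd(48, 156):
156 = 3×48 + 12
48 = 4×12 + 0
gcd = 12 and 12 | 144, so solutions exist. Divide through by 12: 4x ≡ 12 (mod 13).
Now find 4⁻¹ mod 13:
13 = 3·4 + 1
4 = 4·1 + 0
Back-substitute:
1 = 13 − 3·4
So 4·(-3) ≡ 1 (mod 13), i.e. 4⁻¹ ≡ 10.
Then x ≡ 10·12 ≡ 3 (mod 13); the smallest non-negative solution is x = 3.

3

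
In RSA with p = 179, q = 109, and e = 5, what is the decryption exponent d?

φ(n) = (p−1)(q−1) = 178·108 = 19224.
Need d with 5·d ≡ 1 (mod 19224). Apply the extended Euclidean algorithm:
19224 = 3844·5 + 4
5 = 1·4 + 1
4 = 4·1 + 0
Back-substitute:
1 = 5 − 4
1 = −19224 + 3845·5
So 5·3845 ≡ 1 (mod 19224), hence d = 3845.

3845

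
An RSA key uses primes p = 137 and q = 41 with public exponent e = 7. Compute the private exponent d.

φ(n) = (p−1)(q−1) = 136·40 = 5440.
Need d with 7·d ≡ 1 (mod 5440). Apply the extended Euclidean algorithm:
5440 = 777×7 + 1
7 = 7×1 + 0
Back-substitute:
1 = 5440 − 777·7
So 7·(-777) ≡ 1 (mod 5440), hence d ≡ -777 ≡ 4663 (mod 5440).

4663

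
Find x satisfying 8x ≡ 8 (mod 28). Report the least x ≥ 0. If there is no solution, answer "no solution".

1

First find gcd(8, 28):
28 = 3·8 + 4
8 = 2·4 + 0
gcd = 4 and 4 | 8, so solutions exist. Divide through by 4: 2x ≡ 2 (mod 7).
Now find 2⁻¹ mod 7:
7 = 3*2 + 1
2 = 2*1 + 0
Back-substitute:
1 = 7 − 3·2
So 2·(-3) ≡ 1 (mod 7), i.e. 2⁻¹ ≡ 4.
Then x ≡ 4·2 ≡ 1 (mod 7); the smallest non-negative solution is x = 1.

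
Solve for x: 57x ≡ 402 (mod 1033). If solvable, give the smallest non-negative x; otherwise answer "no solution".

442

First find gcd(57, 1033):
1033 = 18×57 + 7
57 = 8×7 + 1
7 = 7×1 + 0
gcd = 1, so a unique solution mod 1033 exists.
Back-substitute for the Bézout coefficients:
1 = 57 − 8·7
1 = −8·1033 + 145·57
So 57·(145) ≡ 1 (mod 1033), giving 57⁻¹ ≡ 145.
x ≡ 57⁻¹·402 ≡ 145·402 ≡ 442 (mod 1033).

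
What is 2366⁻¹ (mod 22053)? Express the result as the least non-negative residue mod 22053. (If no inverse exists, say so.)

13133

Apply the Euclidean algorithm to 22053 and 2366:
22053 = 9·2366 + 759
2366 = 3·759 + 89
759 = 8·89 + 47
89 = 1·47 + 42
47 = 1·42 + 5
42 = 8·5 + 2
5 = 2·2 + 1
2 = 2·1 + 0
Since gcd(2366, 22053) = 1, back-substitute to write 1 as a combination:
1 = 5 − 2·2
1 = −2·42 + 17·5
1 = 17·47 − 19·42
1 = −19·89 + 36·47
1 = 36·759 − 307·89
1 = −307·2366 + 957·759
1 = 957·22053 − 8920·2366
Hence 2366⁻¹ ≡ -8920 ≡ 13133 (mod 22053).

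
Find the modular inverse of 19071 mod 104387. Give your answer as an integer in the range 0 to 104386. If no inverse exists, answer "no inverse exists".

6738

gcd(104387, 19071) by repeated division:
104387 = 5*19071 + 9032
19071 = 2*9032 + 1007
9032 = 8*1007 + 976
1007 = 1*976 + 31
976 = 31*31 + 15
31 = 2*15 + 1
15 = 15*1 + 0
gcd = 1, so the inverse exists. Back-substitute:
1 = 31 − 2·15
1 = −2·976 + 63·31
1 = 63·1007 − 65·976
1 = −65·9032 + 583·1007
1 = 583·19071 − 1231·9032
1 = −1231·104387 + 6738·19071
So 19071·6738 ≡ 1 (mod 104387).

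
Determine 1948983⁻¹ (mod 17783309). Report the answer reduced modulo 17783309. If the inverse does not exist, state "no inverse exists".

Extended Euclidean algorithm:
17783309 = 9*1948983 + 242462
1948983 = 8*242462 + 9287
242462 = 26*9287 + 1000
9287 = 9*1000 + 287
1000 = 3*287 + 139
287 = 2*139 + 9
139 = 15*9 + 4
9 = 2*4 + 1
4 = 4*1 + 0
Since gcd(1948983, 17783309) = 1, back-substitute to write 1 as a combination:
1 = 9 − 2·4
1 = −2·139 + 31·9
1 = 31·287 − 64·139
1 = −64·1000 + 223·287
1 = 223·9287 − 2071·1000
1 = −2071·242462 + 54069·9287
1 = 54069·1948983 − 434623·242462
1 = −434623·17783309 + 3965676·1948983
So 1948983·3965676 ≡ 1 (mod 17783309).

3965676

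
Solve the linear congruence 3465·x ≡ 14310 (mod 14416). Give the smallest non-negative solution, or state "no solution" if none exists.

2438

First find gcd(3465, 14416):
14416 = 4×3465 + 556
3465 = 6×556 + 129
556 = 4×129 + 40
129 = 3×40 + 9
40 = 4×9 + 4
9 = 2×4 + 1
4 = 4×1 + 0
gcd = 1, so a unique solution mod 14416 exists.
Back-substitute for the Bézout coefficients:
1 = 9 − 2·4
1 = −2·40 + 9·9
1 = 9·129 − 29·40
1 = −29·556 + 125·129
1 = 125·3465 − 779·556
1 = −779·14416 + 3241·3465
So 3465·(3241) ≡ 1 (mod 14416), giving 3465⁻¹ ≡ 3241.
x ≡ 3465⁻¹·14310 ≡ 3241·14310 ≡ 2438 (mod 14416).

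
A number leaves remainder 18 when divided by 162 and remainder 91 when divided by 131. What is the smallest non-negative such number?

Write x = 18 + 162·k. Then 162·k ≡ 91 − 18 ≡ 73 (mod 131).
Need 162⁻¹ mod 131. Extended Euclid on (131, 31):
131 = 4×31 + 7
31 = 4×7 + 3
7 = 2×3 + 1
3 = 3×1 + 0
Back-substitute:
1 = 7 − 2·3
1 = −2·31 + 9·7
1 = 9·131 − 38·31
162⁻¹ ≡ 93 (mod 131), so k ≡ 93·73 ≡ 108 (mod 131).
x = 18 + 162·108 = 17514.

17514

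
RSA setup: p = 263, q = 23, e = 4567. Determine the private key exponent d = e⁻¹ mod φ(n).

φ(n) = (p−1)(q−1) = 262·22 = 5764.
Need d with 4567·d ≡ 1 (mod 5764). Apply the extended Euclidean algorithm:
5764 = 1*4567 + 1197
4567 = 3*1197 + 976
1197 = 1*976 + 221
976 = 4*221 + 92
221 = 2*92 + 37
92 = 2*37 + 18
37 = 2*18 + 1
18 = 18*1 + 0
Back-substitute:
1 = 37 − 2·18
1 = −2·92 + 5·37
1 = 5·221 − 12·92
1 = −12·976 + 53·221
1 = 53·1197 − 65·976
1 = −65·4567 + 248·1197
1 = 248·5764 − 313·4567
So 4567·(-313) ≡ 1 (mod 5764), hence d ≡ -313 ≡ 5451 (mod 5764).

5451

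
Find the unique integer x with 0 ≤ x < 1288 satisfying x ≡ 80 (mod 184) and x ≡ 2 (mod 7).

Write x = 80 + 184·k. Then 184·k ≡ 2 − 80 ≡ 6 (mod 7).
Need 184⁻¹ mod 7. Extended Euclid on (7, 2):
7 = 3·2 + 1
2 = 2·1 + 0
Back-substitute:
1 = 7 − 3·2
184⁻¹ ≡ 4 (mod 7), so k ≡ 4·6 ≡ 3 (mod 7).
x = 80 + 184·3 = 632.

632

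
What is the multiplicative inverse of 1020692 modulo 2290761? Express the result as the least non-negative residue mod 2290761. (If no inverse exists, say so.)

534254

Extended Euclidean algorithm:
2290761 = 2·1020692 + 249377
1020692 = 4·249377 + 23184
249377 = 10·23184 + 17537
23184 = 1·17537 + 5647
17537 = 3·5647 + 596
5647 = 9·596 + 283
596 = 2·283 + 30
283 = 9·30 + 13
30 = 2·13 + 4
13 = 3·4 + 1
4 = 4·1 + 0
gcd = 1, so the inverse exists. Back-substitute:
1 = 13 − 3·4
1 = −3·30 + 7·13
1 = 7·283 − 66·30
1 = −66·596 + 139·283
1 = 139·5647 − 1317·596
1 = −1317·17537 + 4090·5647
1 = 4090·23184 − 5407·17537
1 = −5407·249377 + 58160·23184
1 = 58160·1020692 − 238047·249377
1 = −238047·2290761 + 534254·1020692
So 1020692·534254 ≡ 1 (mod 2290761).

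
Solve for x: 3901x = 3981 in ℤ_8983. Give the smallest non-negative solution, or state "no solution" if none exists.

First find gcd(3901, 8983):
8983 = 2*3901 + 1181
3901 = 3*1181 + 358
1181 = 3*358 + 107
358 = 3*107 + 37
107 = 2*37 + 33
37 = 1*33 + 4
33 = 8*4 + 1
4 = 4*1 + 0
gcd = 1, so a unique solution mod 8983 exists.
Back-substitute for the Bézout coefficients:
1 = 33 − 8·4
1 = −8·37 + 9·33
1 = 9·107 − 26·37
1 = −26·358 + 87·107
1 = 87·1181 − 287·358
1 = −287·3901 + 948·1181
1 = 948·8983 − 2183·3901
So 3901·(-2183) ≡ 1 (mod 8983), giving 3901⁻¹ ≡ 6800.
x ≡ 3901⁻¹·3981 ≡ 6800·3981 ≡ 5021 (mod 8983).

5021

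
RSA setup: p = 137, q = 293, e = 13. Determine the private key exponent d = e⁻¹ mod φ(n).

φ(n) = (p−1)(q−1) = 136·292 = 39712.
Need d with 13·d ≡ 1 (mod 39712). Apply the extended Euclidean algorithm:
39712 = 3054·13 + 10
13 = 1·10 + 3
10 = 3·3 + 1
3 = 3·1 + 0
Back-substitute:
1 = 10 − 3·3
1 = −3·13 + 4·10
1 = 4·39712 − 12219·13
So 13·(-12219) ≡ 1 (mod 39712), hence d ≡ -12219 ≡ 27493 (mod 39712).

27493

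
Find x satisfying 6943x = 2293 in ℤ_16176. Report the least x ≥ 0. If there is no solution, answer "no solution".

1771

First find gcd(6943, 16176):
16176 = 2·6943 + 2290
6943 = 3·2290 + 73
2290 = 31·73 + 27
73 = 2·27 + 19
27 = 1·19 + 8
19 = 2·8 + 3
8 = 2·3 + 2
3 = 1·2 + 1
2 = 2·1 + 0
gcd = 1, so a unique solution mod 16176 exists.
Back-substitute for the Bézout coefficients:
1 = 3 − 2
1 = −8 + 3·3
1 = 3·19 − 7·8
1 = −7·27 + 10·19
1 = 10·73 − 27·27
1 = −27·2290 + 847·73
1 = 847·6943 − 2568·2290
1 = −2568·16176 + 5983·6943
So 6943·(5983) ≡ 1 (mod 16176), giving 6943⁻¹ ≡ 5983.
x ≡ 6943⁻¹·2293 ≡ 5983·2293 ≡ 1771 (mod 16176).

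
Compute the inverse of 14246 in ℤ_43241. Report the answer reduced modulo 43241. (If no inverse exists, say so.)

5072

Run Euclid on (43241, 14246):
43241 = 3·14246 + 503
14246 = 28·503 + 162
503 = 3·162 + 17
162 = 9·17 + 9
17 = 1·9 + 8
9 = 1·8 + 1
8 = 8·1 + 0
The gcd is 1. Working backward:
1 = 9 − 8
1 = −17 + 2·9
1 = 2·162 − 19·17
1 = −19·503 + 59·162
1 = 59·14246 − 1671·503
1 = −1671·43241 + 5072·14246
So 14246·5072 ≡ 1 (mod 43241).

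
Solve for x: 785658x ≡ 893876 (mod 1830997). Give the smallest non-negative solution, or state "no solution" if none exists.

6205

First find gcd(785658, 1830997):
1830997 = 2·785658 + 259681
785658 = 3·259681 + 6615
259681 = 39·6615 + 1696
6615 = 3·1696 + 1527
1696 = 1·1527 + 169
1527 = 9·169 + 6
169 = 28·6 + 1
6 = 6·1 + 0
gcd = 1, so a unique solution mod 1830997 exists.
Back-substitute for the Bézout coefficients:
1 = 169 − 28·6
1 = −28·1527 + 253·169
1 = 253·1696 − 281·1527
1 = −281·6615 + 1096·1696
1 = 1096·259681 − 43025·6615
1 = −43025·785658 + 130171·259681
1 = 130171·1830997 − 303367·785658
So 785658·(-303367) ≡ 1 (mod 1830997), giving 785658⁻¹ ≡ 1527630.
x ≡ 785658⁻¹·893876 ≡ 1527630·893876 ≡ 6205 (mod 1830997).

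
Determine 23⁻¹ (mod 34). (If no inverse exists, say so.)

Run Euclid on (34, 23):
34 = 1·23 + 11
23 = 2·11 + 1
11 = 11·1 + 0
The gcd is 1. Working backward:
1 = 23 − 2·11
1 = −2·34 + 3·23
So 23·3 ≡ 1 (mod 34).

3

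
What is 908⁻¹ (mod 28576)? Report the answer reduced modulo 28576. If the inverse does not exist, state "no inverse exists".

no inverse exists

Compute gcd(908, 28576):
28576 = 31×908 + 428
908 = 2×428 + 52
428 = 8×52 + 12
52 = 4×12 + 4
12 = 3×4 + 0
gcd(908, 28576) = 4 ≠ 1, so 908 has no multiplicative inverse modulo 28576.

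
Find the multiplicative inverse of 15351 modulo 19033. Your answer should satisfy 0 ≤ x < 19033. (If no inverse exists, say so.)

Euclidean algorithm on 19033, 15351:
19033 = 1*15351 + 3682
15351 = 4*3682 + 623
3682 = 5*623 + 567
623 = 1*567 + 56
567 = 10*56 + 7
56 = 8*7 + 0
gcd(15351, 19033) = 7 ≠ 1, so 15351 has no multiplicative inverse modulo 19033.

no inverse exists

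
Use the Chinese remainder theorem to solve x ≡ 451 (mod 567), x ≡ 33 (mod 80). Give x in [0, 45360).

37873

Write x = 451 + 567·k. Then 567·k ≡ 33 − 451 ≡ 62 (mod 80).
Need 567⁻¹ mod 80. Extended Euclid on (80, 7):
80 = 11·7 + 3
7 = 2·3 + 1
3 = 3·1 + 0
Back-substitute:
1 = 7 − 2·3
1 = −2·80 + 23·7
567⁻¹ ≡ 23 (mod 80), so k ≡ 23·62 ≡ 66 (mod 80).
x = 451 + 567·66 = 37873.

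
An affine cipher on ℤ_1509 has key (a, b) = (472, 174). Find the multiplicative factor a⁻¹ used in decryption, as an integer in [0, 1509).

649

Apply the Euclidean algorithm to 1509 and 472:
1509 = 3×472 + 93
472 = 5×93 + 7
93 = 13×7 + 2
7 = 3×2 + 1
2 = 2×1 + 0
gcd = 1, so the inverse exists. Back-substitute:
1 = 7 − 3·2
1 = −3·93 + 40·7
1 = 40·472 − 203·93
1 = −203·1509 + 649·472
So 472·649 ≡ 1 (mod 1509).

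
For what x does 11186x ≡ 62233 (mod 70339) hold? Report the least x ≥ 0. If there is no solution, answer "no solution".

First find gcd(11186, 70339):
70339 = 6·11186 + 3223
11186 = 3·3223 + 1517
3223 = 2·1517 + 189
1517 = 8·189 + 5
189 = 37·5 + 4
5 = 1·4 + 1
4 = 4·1 + 0
gcd = 1, so a unique solution mod 70339 exists.
Back-substitute for the Bézout coefficients:
1 = 5 − 4
1 = −189 + 38·5
1 = 38·1517 − 305·189
1 = −305·3223 + 648·1517
1 = 648·11186 − 2249·3223
1 = −2249·70339 + 14142·11186
So 11186·(14142) ≡ 1 (mod 70339), giving 11186⁻¹ ≡ 14142.
x ≡ 11186⁻¹·62233 ≡ 14142·62233 ≡ 17518 (mod 70339).

17518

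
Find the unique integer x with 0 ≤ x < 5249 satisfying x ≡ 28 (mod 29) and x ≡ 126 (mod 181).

Write x = 28 + 29·k. Then 29·k ≡ 126 − 28 ≡ 98 (mod 181).
Need 29⁻¹ mod 181. Extended Euclid on (181, 29):
181 = 6×29 + 7
29 = 4×7 + 1
7 = 7×1 + 0
Back-substitute:
1 = 29 − 4·7
1 = −4·181 + 25·29
29⁻¹ ≡ 25 (mod 181), so k ≡ 25·98 ≡ 97 (mod 181).
x = 28 + 29·97 = 2841.

2841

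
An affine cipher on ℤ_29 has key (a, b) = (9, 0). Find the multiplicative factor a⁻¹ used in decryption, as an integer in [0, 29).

13

gcd(29, 9) by repeated division:
29 = 3*9 + 2
9 = 4*2 + 1
2 = 2*1 + 0
Since gcd(9, 29) = 1, back-substitute to write 1 as a combination:
1 = 9 − 4·2
1 = −4·29 + 13·9
So 9·13 ≡ 1 (mod 29).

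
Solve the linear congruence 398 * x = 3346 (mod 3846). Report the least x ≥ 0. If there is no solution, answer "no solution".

221

First find gcd(398, 3846):
3846 = 9·398 + 264
398 = 1·264 + 134
264 = 1·134 + 130
134 = 1·130 + 4
130 = 32·4 + 2
4 = 2·2 + 0
gcd = 2 and 2 | 3346, so solutions exist. Divide through by 2: 199x ≡ 1673 (mod 1923).
Now find 199⁻¹ mod 1923:
1923 = 9·199 + 132
199 = 1·132 + 67
132 = 1·67 + 65
67 = 1·65 + 2
65 = 32·2 + 1
2 = 2·1 + 0
Back-substitute:
1 = 65 − 32·2
1 = −32·67 + 33·65
1 = 33·132 − 65·67
1 = −65·199 + 98·132
1 = 98·1923 − 947·199
So 199·(-947) ≡ 1 (mod 1923), i.e. 199⁻¹ ≡ 976.
Then x ≡ 976·1673 ≡ 221 (mod 1923); the smallest non-negative solution is x = 221.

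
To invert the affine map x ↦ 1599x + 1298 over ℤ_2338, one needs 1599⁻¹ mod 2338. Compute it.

1797

Run Euclid on (2338, 1599):
2338 = 1×1599 + 739
1599 = 2×739 + 121
739 = 6×121 + 13
121 = 9×13 + 4
13 = 3×4 + 1
4 = 4×1 + 0
gcd = 1, so the inverse exists. Back-substitute:
1 = 13 − 3·4
1 = −3·121 + 28·13
1 = 28·739 − 171·121
1 = −171·1599 + 370·739
1 = 370·2338 − 541·1599
Thus 1599·(-541) ≡ 1 (mod 2338); reducing, -541 mod 2338 = 1797.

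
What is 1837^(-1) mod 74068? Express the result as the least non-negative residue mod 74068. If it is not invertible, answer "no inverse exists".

18265

Apply the Euclidean algorithm to 74068 and 1837:
74068 = 40*1837 + 588
1837 = 3*588 + 73
588 = 8*73 + 4
73 = 18*4 + 1
4 = 4*1 + 0
The gcd is 1. Working backward:
1 = 73 − 18·4
1 = −18·588 + 145·73
1 = 145·1837 − 453·588
1 = −453·74068 + 18265·1837
So 1837·18265 ≡ 1 (mod 74068).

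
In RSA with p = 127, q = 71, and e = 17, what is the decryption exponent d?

φ(n) = (p−1)(q−1) = 126·70 = 8820.
Need d with 17·d ≡ 1 (mod 8820). Apply the extended Euclidean algorithm:
8820 = 518×17 + 14
17 = 1×14 + 3
14 = 4×3 + 2
3 = 1×2 + 1
2 = 2×1 + 0
Back-substitute:
1 = 3 − 2
1 = −14 + 5·3
1 = 5·17 − 6·14
1 = −6·8820 + 3113·17
So 17·3113 ≡ 1 (mod 8820), hence d = 3113.

3113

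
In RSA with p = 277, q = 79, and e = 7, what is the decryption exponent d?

φ(n) = (p−1)(q−1) = 276·78 = 21528.
Need d with 7·d ≡ 1 (mod 21528). Apply the extended Euclidean algorithm:
21528 = 3075×7 + 3
7 = 2×3 + 1
3 = 3×1 + 0
Back-substitute:
1 = 7 − 2·3
1 = −2·21528 + 6151·7
So 7·6151 ≡ 1 (mod 21528), hence d = 6151.

6151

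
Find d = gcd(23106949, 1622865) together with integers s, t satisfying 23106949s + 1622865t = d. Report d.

Repeated division:
23106949 = 14×1622865 + 386839
1622865 = 4×386839 + 75509
386839 = 5×75509 + 9294
75509 = 8×9294 + 1157
9294 = 8×1157 + 38
1157 = 30×38 + 17
38 = 2×17 + 4
17 = 4×4 + 1
4 = 4×1 + 0
gcd(23106949, 1622865) = 1.
Working backward:
1 = 17 − 4·4
1 = −4·38 + 9·17
1 = 9·1157 − 274·38
1 = −274·9294 + 2201·1157
1 = 2201·75509 − 17882·9294
1 = −17882·386839 + 91611·75509
1 = 91611·1622865 − 384326·386839
1 = −384326·23106949 + 5472175·1622865
So 1 = (-384326)·23106949 + (5472175)·1622865.

1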